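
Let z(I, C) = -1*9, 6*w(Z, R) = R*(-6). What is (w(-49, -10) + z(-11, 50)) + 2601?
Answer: 2602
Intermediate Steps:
w(Z, R) = -R (w(Z, R) = (R*(-6))/6 = (-6*R)/6 = -R)
z(I, C) = -9
(w(-49, -10) + z(-11, 50)) + 2601 = (-1*(-10) - 9) + 2601 = (10 - 9) + 2601 = 1 + 2601 = 2602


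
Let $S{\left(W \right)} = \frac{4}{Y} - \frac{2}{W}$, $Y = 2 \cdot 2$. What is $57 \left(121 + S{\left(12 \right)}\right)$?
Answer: $\frac{13889}{2} \approx 6944.5$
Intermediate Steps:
$Y = 4$
$S{\left(W \right)} = 1 - \frac{2}{W}$ ($S{\left(W \right)} = \frac{4}{4} - \frac{2}{W} = 4 \cdot \frac{1}{4} - \frac{2}{W} = 1 - \frac{2}{W}$)
$57 \left(121 + S{\left(12 \right)}\right) = 57 \left(121 + \frac{-2 + 12}{12}\right) = 57 \left(121 + \frac{1}{12} \cdot 10\right) = 57 \left(121 + \frac{5}{6}\right) = 57 \cdot \frac{731}{6} = \frac{13889}{2}$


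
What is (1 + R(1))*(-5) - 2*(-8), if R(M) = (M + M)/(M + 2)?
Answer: 23/3 ≈ 7.6667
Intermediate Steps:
R(M) = 2*M/(2 + M) (R(M) = (2*M)/(2 + M) = 2*M/(2 + M))
(1 + R(1))*(-5) - 2*(-8) = (1 + 2*1/(2 + 1))*(-5) - 2*(-8) = (1 + 2*1/3)*(-5) + 16 = (1 + 2*1*(1/3))*(-5) + 16 = (1 + 2/3)*(-5) + 16 = (5/3)*(-5) + 16 = -25/3 + 16 = 23/3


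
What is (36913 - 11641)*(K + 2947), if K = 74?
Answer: 76346712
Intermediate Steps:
(36913 - 11641)*(K + 2947) = (36913 - 11641)*(74 + 2947) = 25272*3021 = 76346712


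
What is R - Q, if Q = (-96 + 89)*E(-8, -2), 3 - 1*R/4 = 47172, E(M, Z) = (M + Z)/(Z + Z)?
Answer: -377317/2 ≈ -1.8866e+5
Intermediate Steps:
E(M, Z) = (M + Z)/(2*Z) (E(M, Z) = (M + Z)/((2*Z)) = (M + Z)*(1/(2*Z)) = (M + Z)/(2*Z))
R = -188676 (R = 12 - 4*47172 = 12 - 188688 = -188676)
Q = -35/2 (Q = (-96 + 89)*((½)*(-8 - 2)/(-2)) = -7*(-1)*(-10)/(2*2) = -7*5/2 = -35/2 ≈ -17.500)
R - Q = -188676 - 1*(-35/2) = -188676 + 35/2 = -377317/2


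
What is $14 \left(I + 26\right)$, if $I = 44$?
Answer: $980$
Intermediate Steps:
$14 \left(I + 26\right) = 14 \left(44 + 26\right) = 14 \cdot 70 = 980$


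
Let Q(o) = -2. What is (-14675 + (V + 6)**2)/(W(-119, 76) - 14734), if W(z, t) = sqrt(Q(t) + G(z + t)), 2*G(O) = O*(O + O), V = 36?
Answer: 190230674/217088909 + 12911*sqrt(1847)/217088909 ≈ 0.87884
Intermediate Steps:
G(O) = O**2 (G(O) = (O*(O + O))/2 = (O*(2*O))/2 = (2*O**2)/2 = O**2)
W(z, t) = sqrt(-2 + (t + z)**2) (W(z, t) = sqrt(-2 + (z + t)**2) = sqrt(-2 + (t + z)**2))
(-14675 + (V + 6)**2)/(W(-119, 76) - 14734) = (-14675 + (36 + 6)**2)/(sqrt(-2 + (76 - 119)**2) - 14734) = (-14675 + 42**2)/(sqrt(-2 + (-43)**2) - 14734) = (-14675 + 1764)/(sqrt(-2 + 1849) - 14734) = -12911/(sqrt(1847) - 14734) = -12911/(-14734 + sqrt(1847))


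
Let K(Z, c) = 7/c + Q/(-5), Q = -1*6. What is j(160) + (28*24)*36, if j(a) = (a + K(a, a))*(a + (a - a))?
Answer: 49991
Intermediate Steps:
Q = -6
K(Z, c) = 6/5 + 7/c (K(Z, c) = 7/c - 6/(-5) = 7/c - 6*(-⅕) = 7/c + 6/5 = 6/5 + 7/c)
j(a) = a*(6/5 + a + 7/a) (j(a) = (a + (6/5 + 7/a))*(a + (a - a)) = (6/5 + a + 7/a)*(a + 0) = (6/5 + a + 7/a)*a = a*(6/5 + a + 7/a))
j(160) + (28*24)*36 = (7 + (⅕)*160*(6 + 5*160)) + (28*24)*36 = (7 + (⅕)*160*(6 + 800)) + 672*36 = (7 + (⅕)*160*806) + 24192 = (7 + 25792) + 24192 = 25799 + 24192 = 49991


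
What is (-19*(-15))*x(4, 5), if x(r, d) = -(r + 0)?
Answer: -1140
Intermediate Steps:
x(r, d) = -r
(-19*(-15))*x(4, 5) = (-19*(-15))*(-1*4) = 285*(-4) = -1140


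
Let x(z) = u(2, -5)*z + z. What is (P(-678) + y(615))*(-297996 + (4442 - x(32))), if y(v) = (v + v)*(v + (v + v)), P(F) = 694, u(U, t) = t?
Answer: -666089930744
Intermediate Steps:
x(z) = -4*z (x(z) = -5*z + z = -4*z)
y(v) = 6*v² (y(v) = (2*v)*(v + 2*v) = (2*v)*(3*v) = 6*v²)
(P(-678) + y(615))*(-297996 + (4442 - x(32))) = (694 + 6*615²)*(-297996 + (4442 - (-4)*32)) = (694 + 6*378225)*(-297996 + (4442 - 1*(-128))) = (694 + 2269350)*(-297996 + (4442 + 128)) = 2270044*(-297996 + 4570) = 2270044*(-293426) = -666089930744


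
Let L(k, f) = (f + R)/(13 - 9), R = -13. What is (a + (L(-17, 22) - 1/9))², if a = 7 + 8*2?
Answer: 819025/1296 ≈ 631.96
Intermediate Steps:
L(k, f) = -13/4 + f/4 (L(k, f) = (f - 13)/(13 - 9) = (-13 + f)/4 = (-13 + f)*(¼) = -13/4 + f/4)
a = 23 (a = 7 + 16 = 23)
(a + (L(-17, 22) - 1/9))² = (23 + ((-13/4 + (¼)*22) - 1/9))² = (23 + ((-13/4 + 11/2) - 1*⅑))² = (23 + (9/4 - ⅑))² = (23 + 77/36)² = (905/36)² = 819025/1296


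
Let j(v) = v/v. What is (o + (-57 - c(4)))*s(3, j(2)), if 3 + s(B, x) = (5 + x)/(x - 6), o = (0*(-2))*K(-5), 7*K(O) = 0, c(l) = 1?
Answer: 1218/5 ≈ 243.60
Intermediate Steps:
K(O) = 0 (K(O) = (⅐)*0 = 0)
j(v) = 1
o = 0 (o = (0*(-2))*0 = 0*0 = 0)
s(B, x) = -3 + (5 + x)/(-6 + x) (s(B, x) = -3 + (5 + x)/(x - 6) = -3 + (5 + x)/(-6 + x))
(o + (-57 - c(4)))*s(3, j(2)) = (0 + (-57 - 1*1))*((23 - 2*1)/(-6 + 1)) = (0 + (-57 - 1))*((23 - 2)/(-5)) = (0 - 58)*(-⅕*21) = -58*(-21/5) = 1218/5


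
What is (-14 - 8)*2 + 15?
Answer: -29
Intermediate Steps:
(-14 - 8)*2 + 15 = -22*2 + 15 = -44 + 15 = -29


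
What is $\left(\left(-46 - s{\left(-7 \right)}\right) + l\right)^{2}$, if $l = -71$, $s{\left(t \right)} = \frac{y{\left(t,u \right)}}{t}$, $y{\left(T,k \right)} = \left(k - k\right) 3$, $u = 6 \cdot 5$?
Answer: $13689$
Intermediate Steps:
$u = 30$
$y{\left(T,k \right)} = 0$ ($y{\left(T,k \right)} = 0 \cdot 3 = 0$)
$s{\left(t \right)} = 0$ ($s{\left(t \right)} = \frac{0}{t} = 0$)
$\left(\left(-46 - s{\left(-7 \right)}\right) + l\right)^{2} = \left(\left(-46 - 0\right) - 71\right)^{2} = \left(\left(-46 + 0\right) - 71\right)^{2} = \left(-46 - 71\right)^{2} = \left(-117\right)^{2} = 13689$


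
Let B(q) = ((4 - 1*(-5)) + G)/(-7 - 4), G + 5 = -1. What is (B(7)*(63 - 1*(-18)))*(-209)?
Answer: 4617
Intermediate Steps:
G = -6 (G = -5 - 1 = -6)
B(q) = -3/11 (B(q) = ((4 - 1*(-5)) - 6)/(-7 - 4) = ((4 + 5) - 6)/(-11) = (9 - 6)*(-1/11) = 3*(-1/11) = -3/11)
(B(7)*(63 - 1*(-18)))*(-209) = -3*(63 - 1*(-18))/11*(-209) = -3*(63 + 18)/11*(-209) = -3/11*81*(-209) = -243/11*(-209) = 4617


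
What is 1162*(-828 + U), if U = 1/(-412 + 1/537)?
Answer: -212866479042/221243 ≈ -9.6214e+5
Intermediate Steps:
U = -537/221243 (U = 1/(-412 + 1/537) = 1/(-221243/537) = -537/221243 ≈ -0.0024272)
1162*(-828 + U) = 1162*(-828 - 537/221243) = 1162*(-183189741/221243) = -212866479042/221243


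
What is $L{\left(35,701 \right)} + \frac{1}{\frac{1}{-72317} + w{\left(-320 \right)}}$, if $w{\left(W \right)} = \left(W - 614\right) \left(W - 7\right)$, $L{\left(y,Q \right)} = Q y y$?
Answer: $\frac{18966584799653442}{22086913505} \approx 8.5873 \cdot 10^{5}$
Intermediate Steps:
$L{\left(y,Q \right)} = Q y^{2}$
$w{\left(W \right)} = \left(-614 + W\right) \left(-7 + W\right)$
$L{\left(35,701 \right)} + \frac{1}{\frac{1}{-72317} + w{\left(-320 \right)}} = 701 \cdot 35^{2} + \frac{1}{\frac{1}{-72317} + \left(4298 + \left(-320\right)^{2} - -198720\right)} = 701 \cdot 1225 + \frac{1}{- \frac{1}{72317} + \left(4298 + 102400 + 198720\right)} = 858725 + \frac{1}{- \frac{1}{72317} + 305418} = 858725 + \frac{1}{\frac{22086913505}{72317}} = 858725 + \frac{72317}{22086913505} = \frac{18966584799653442}{22086913505}$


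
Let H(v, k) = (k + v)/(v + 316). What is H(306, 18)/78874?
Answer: 81/12264907 ≈ 6.6042e-6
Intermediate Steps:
H(v, k) = (k + v)/(316 + v)
H(306, 18)/78874 = ((18 + 306)/(316 + 306))/78874 = (324/622)*(1/78874) = ((1/622)*324)*(1/78874) = (162/311)*(1/78874) = 81/12264907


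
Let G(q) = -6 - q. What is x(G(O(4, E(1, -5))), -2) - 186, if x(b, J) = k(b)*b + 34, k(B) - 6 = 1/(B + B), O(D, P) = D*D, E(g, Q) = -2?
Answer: -567/2 ≈ -283.50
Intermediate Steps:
O(D, P) = D**2
k(B) = 6 + 1/(2*B) (k(B) = 6 + 1/(B + B) = 6 + 1/(2*B))
x(b, J) = 34 + b*(6 + 1/(2*b)) (x(b, J) = (6 + 1/(2*b))*b + 34 = b*(6 + 1/(2*b)) + 34 = 34 + b*(6 + 1/(2*b)))
x(G(O(4, E(1, -5))), -2) - 186 = (69/2 + 6*(-6 - 1*4**2)) - 186 = (69/2 + 6*(-6 - 1*16)) - 186 = (69/2 + 6*(-6 - 16)) - 186 = (69/2 + 6*(-22)) - 186 = (69/2 - 132) - 186 = -195/2 - 186 = -567/2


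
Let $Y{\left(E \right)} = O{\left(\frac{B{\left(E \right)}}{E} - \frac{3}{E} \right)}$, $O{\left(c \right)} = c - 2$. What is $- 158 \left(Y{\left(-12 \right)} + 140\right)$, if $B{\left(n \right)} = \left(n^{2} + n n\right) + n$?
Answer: $- \frac{36419}{2} \approx -18210.0$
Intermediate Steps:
$B{\left(n \right)} = n + 2 n^{2}$ ($B{\left(n \right)} = \left(n^{2} + n^{2}\right) + n = 2 n^{2} + n = n + 2 n^{2}$)
$O{\left(c \right)} = -2 + c$ ($O{\left(c \right)} = c - 2 = -2 + c$)
$Y{\left(E \right)} = -1 - \frac{3}{E} + 2 E$ ($Y{\left(E \right)} = -2 + \left(\frac{E \left(1 + 2 E\right)}{E} - \frac{3}{E}\right) = -2 - \left(-1 - 2 E + \frac{3}{E}\right) = -2 + \left(1 - \frac{3}{E} + 2 E\right) = -1 - \frac{3}{E} + 2 E$)
$- 158 \left(Y{\left(-12 \right)} + 140\right) = - 158 \left(\left(-1 - \frac{3}{-12} + 2 \left(-12\right)\right) + 140\right) = - 158 \left(\left(-1 - - \frac{1}{4} - 24\right) + 140\right) = - 158 \left(\left(-1 + \frac{1}{4} - 24\right) + 140\right) = - 158 \left(- \frac{99}{4} + 140\right) = \left(-158\right) \frac{461}{4} = - \frac{36419}{2}$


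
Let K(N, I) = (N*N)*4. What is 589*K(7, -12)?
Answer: 115444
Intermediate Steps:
K(N, I) = 4*N**2 (K(N, I) = N**2*4 = 4*N**2)
589*K(7, -12) = 589*(4*7**2) = 589*(4*49) = 589*196 = 115444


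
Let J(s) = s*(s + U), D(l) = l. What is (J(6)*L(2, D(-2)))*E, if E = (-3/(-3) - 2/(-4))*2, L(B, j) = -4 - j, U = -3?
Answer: -108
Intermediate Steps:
E = 3 (E = (-3*(-1/3) - 2*(-1/4))*2 = (1 + 1/2)*2 = (3/2)*2 = 3)
J(s) = s*(-3 + s) (J(s) = s*(s - 3) = s*(-3 + s))
(J(6)*L(2, D(-2)))*E = ((6*(-3 + 6))*(-4 - 1*(-2)))*3 = ((6*3)*(-4 + 2))*3 = (18*(-2))*3 = -36*3 = -108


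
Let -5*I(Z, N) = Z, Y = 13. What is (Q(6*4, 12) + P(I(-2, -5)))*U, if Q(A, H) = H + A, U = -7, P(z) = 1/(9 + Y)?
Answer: -5551/22 ≈ -252.32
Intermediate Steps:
I(Z, N) = -Z/5
P(z) = 1/22 (P(z) = 1/(9 + 13) = 1/22)
Q(A, H) = A + H
(Q(6*4, 12) + P(I(-2, -5)))*U = ((6*4 + 12) + 1/22)*(-7) = ((24 + 12) + 1/22)*(-7) = (36 + 1/22)*(-7) = (793/22)*(-7) = -5551/22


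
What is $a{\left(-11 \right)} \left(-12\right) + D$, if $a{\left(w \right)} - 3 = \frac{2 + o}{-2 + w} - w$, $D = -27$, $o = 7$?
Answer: $- \frac{2427}{13} \approx -186.69$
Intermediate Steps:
$a{\left(w \right)} = 3 - w + \frac{9}{-2 + w}$ ($a{\left(w \right)} = 3 - \left(w - \frac{2 + 7}{-2 + w}\right) = 3 - \left(w - \frac{9}{-2 + w}\right) = 3 - w + \frac{9}{-2 + w}$)
$a{\left(-11 \right)} \left(-12\right) + D = \frac{3 - \left(-11\right)^{2} + 5 \left(-11\right)}{-2 - 11} \left(-12\right) - 27 = \frac{3 - 121 - 55}{-13} \left(-12\right) - 27 = - \frac{3 - 121 - 55}{13} \left(-12\right) - 27 = \left(- \frac{1}{13}\right) \left(-173\right) \left(-12\right) - 27 = \frac{173}{13} \left(-12\right) - 27 = - \frac{2076}{13} - 27 = - \frac{2427}{13}$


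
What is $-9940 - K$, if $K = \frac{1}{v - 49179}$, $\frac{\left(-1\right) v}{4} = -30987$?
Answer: $- \frac{743203861}{74769} \approx -9940.0$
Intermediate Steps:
$v = 123948$ ($v = \left(-4\right) \left(-30987\right) = 123948$)
$K = \frac{1}{74769}$ ($K = \frac{1}{123948 - 49179} = \frac{1}{74769} \approx 1.3375 \cdot 10^{-5}$)
$-9940 - K = -9940 - \frac{1}{74769} = - \frac{743203861}{74769}$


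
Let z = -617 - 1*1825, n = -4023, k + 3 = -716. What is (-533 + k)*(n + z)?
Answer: 8094180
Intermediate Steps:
k = -719 (k = -3 - 716 = -719)
z = -2442 (z = -617 - 1825 = -2442)
(-533 + k)*(n + z) = (-533 - 719)*(-4023 - 2442) = -1252*(-6465) = 8094180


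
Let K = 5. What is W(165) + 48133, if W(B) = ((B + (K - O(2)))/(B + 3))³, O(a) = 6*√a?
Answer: 28529240347/592704 - 1033*√2/9408 ≈ 48134.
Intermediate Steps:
W(B) = (5 + B - 6*√2)³/(3 + B)³ (W(B) = ((B + (5 - 6*√2))/(B + 3))³ = ((B + (5 - 6*√2))/(3 + B))³ = ((5 + B - 6*√2)/(3 + B))³ = (5 + B - 6*√2)³/(3 + B)³)
W(165) + 48133 = (5 + 165 - 6*√2)³/(3 + 165)³ + 48133 = (170 - 6*√2)³/168³ + 48133 = (170 - 6*√2)³/4741632 + 48133 = 48133 + (170 - 6*√2)³/4741632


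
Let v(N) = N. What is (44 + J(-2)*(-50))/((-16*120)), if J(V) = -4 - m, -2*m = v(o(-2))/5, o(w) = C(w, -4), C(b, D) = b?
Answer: -127/960 ≈ -0.13229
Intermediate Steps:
o(w) = w
m = ⅕ (m = -(-1)/5 = -½*(-⅖) = ⅕ ≈ 0.20000)
J(V) = -21/5 (J(V) = -4 - 1*⅕ = -4 - ⅕ = -21/5)
(44 + J(-2)*(-50))/((-16*120)) = (44 - 21/5*(-50))/((-16*120)) = (44 + 210)/(-1920) = 254*(-1/1920) = -127/960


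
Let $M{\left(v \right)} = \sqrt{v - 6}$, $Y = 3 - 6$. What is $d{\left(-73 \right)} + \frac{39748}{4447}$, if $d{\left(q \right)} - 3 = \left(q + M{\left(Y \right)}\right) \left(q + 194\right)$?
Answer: $- \frac{39227262}{4447} + 363 i \approx -8821.1 + 363.0 i$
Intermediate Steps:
$Y = -3$
$M{\left(v \right)} = \sqrt{-6 + v}$
$d{\left(q \right)} = 3 + \left(194 + q\right) \left(q + 3 i\right)$ ($d{\left(q \right)} = 3 + \left(q + \sqrt{-6 - 3}\right) \left(q + 194\right) = 3 + \left(q + \sqrt{-9}\right) \left(194 + q\right) = 3 + \left(q + 3 i\right) \left(194 + q\right) = 3 + \left(194 + q\right) \left(q + 3 i\right)$)
$d{\left(-73 \right)} + \frac{39748}{4447} = \left(3 + \left(-73\right)^{2} + 582 i - 73 \left(194 + 3 i\right)\right) + \frac{39748}{4447} = \left(3 + 5329 + 582 i - \left(14162 + 219 i\right)\right) + 39748 \cdot \frac{1}{4447} = \left(-8830 + 363 i\right) + \frac{39748}{4447} = - \frac{39227262}{4447} + 363 i$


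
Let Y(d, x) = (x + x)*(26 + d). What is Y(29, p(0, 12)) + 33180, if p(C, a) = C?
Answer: 33180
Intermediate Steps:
Y(d, x) = 2*x*(26 + d) (Y(d, x) = (2*x)*(26 + d) = 2*x*(26 + d))
Y(29, p(0, 12)) + 33180 = 2*0*(26 + 29) + 33180 = 2*0*55 + 33180 = 0 + 33180 = 33180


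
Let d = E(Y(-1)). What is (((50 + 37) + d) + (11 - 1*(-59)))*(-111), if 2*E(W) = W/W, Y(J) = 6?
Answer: -34965/2 ≈ -17483.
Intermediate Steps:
E(W) = ½ (E(W) = (W/W)/2 = (½)*1 = ½)
d = ½ ≈ 0.50000
(((50 + 37) + d) + (11 - 1*(-59)))*(-111) = (((50 + 37) + ½) + (11 - 1*(-59)))*(-111) = ((87 + ½) + (11 + 59))*(-111) = (175/2 + 70)*(-111) = (315/2)*(-111) = -34965/2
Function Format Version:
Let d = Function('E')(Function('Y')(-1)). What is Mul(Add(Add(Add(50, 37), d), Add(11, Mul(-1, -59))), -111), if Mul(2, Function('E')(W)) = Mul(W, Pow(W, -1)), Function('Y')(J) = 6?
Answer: Rational(-34965, 2) ≈ -17483.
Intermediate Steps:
Function('E')(W) = Rational(1, 2) (Function('E')(W) = Mul(Rational(1, 2), Mul(W, Pow(W, -1))) = Mul(Rational(1, 2), 1) = Rational(1, 2))
d = Rational(1, 2) ≈ 0.50000
Mul(Add(Add(Add(50, 37), d), Add(11, Mul(-1, -59))), -111) = Mul(Add(Add(Add(50, 37), Rational(1, 2)), Add(11, Mul(-1, -59))), -111) = Mul(Add(Add(87, Rational(1, 2)), Add(11, 59)), -111) = Mul(Add(Rational(175, 2), 70), -111) = Mul(Rational(315, 2), -111) = Rational(-34965, 2)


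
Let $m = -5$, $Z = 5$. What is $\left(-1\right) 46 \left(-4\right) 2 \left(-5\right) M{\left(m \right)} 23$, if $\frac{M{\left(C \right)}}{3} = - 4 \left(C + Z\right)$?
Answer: $0$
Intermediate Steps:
$M{\left(C \right)} = -60 - 12 C$ ($M{\left(C \right)} = 3 \left(- 4 \left(C + 5\right)\right) = 3 \left(- 4 \left(5 + C\right)\right) = 3 \left(-20 - 4 C\right) = -60 - 12 C$)
$\left(-1\right) 46 \left(-4\right) 2 \left(-5\right) M{\left(m \right)} 23 = \left(-1\right) 46 \left(-4\right) 2 \left(-5\right) \left(-60 - -60\right) 23 = - 46 \left(-8\right) \left(-5\right) \left(-60 + 60\right) 23 = - 46 \cdot 40 \cdot 0 \cdot 23 = \left(-46\right) 0 \cdot 23 = 0 \cdot 23 = 0$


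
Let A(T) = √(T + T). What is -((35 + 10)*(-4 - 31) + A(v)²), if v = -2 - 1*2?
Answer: 1583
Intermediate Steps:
v = -4 (v = -2 - 2 = -4)
A(T) = √2*√T (A(T) = √(2*T) = √2*√T)
-((35 + 10)*(-4 - 31) + A(v)²) = -((35 + 10)*(-4 - 31) + (√2*√(-4))²) = -(45*(-35) + (√2*(2*I))²) = -(-1575 + (2*I*√2)²) = -(-1575 - 8) = -1*(-1583) = 1583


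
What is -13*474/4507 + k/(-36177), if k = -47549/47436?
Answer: -10574345660521/7734427419204 ≈ -1.3672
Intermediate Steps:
k = -47549/47436 (k = -47549*1/47436 = -47549/47436 ≈ -1.0024)
-13*474/4507 + k/(-36177) = -13*474/4507 - 47549/47436/(-36177) = -6162*1/4507 - 47549/47436*(-1/36177) = -6162/4507 + 47549/1716092172 = -10574345660521/7734427419204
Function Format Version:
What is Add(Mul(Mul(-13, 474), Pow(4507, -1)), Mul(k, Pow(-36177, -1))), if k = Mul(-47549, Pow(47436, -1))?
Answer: Rational(-10574345660521, 7734427419204) ≈ -1.3672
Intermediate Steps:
k = Rational(-47549, 47436) (k = Mul(-47549, Rational(1, 47436)) = Rational(-47549, 47436) ≈ -1.0024)
Add(Mul(Mul(-13, 474), Pow(4507, -1)), Mul(k, Pow(-36177, -1))) = Add(Mul(Mul(-13, 474), Pow(4507, -1)), Mul(Rational(-47549, 47436), Pow(-36177, -1))) = Add(Mul(-6162, Rational(1, 4507)), Mul(Rational(-47549, 47436), Rational(-1, 36177))) = Add(Rational(-6162, 4507), Rational(47549, 1716092172)) = Rational(-10574345660521, 7734427419204)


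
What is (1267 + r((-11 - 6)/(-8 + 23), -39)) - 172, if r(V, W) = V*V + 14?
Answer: 249814/225 ≈ 1110.3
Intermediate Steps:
r(V, W) = 14 + V² (r(V, W) = V² + 14 = 14 + V²)
(1267 + r((-11 - 6)/(-8 + 23), -39)) - 172 = (1267 + (14 + ((-11 - 6)/(-8 + 23))²)) - 172 = (1267 + (14 + (-17/15)²)) - 172 = (1267 + (14 + 289/225)) - 172 = (1267 + 3439/225) - 172 = 288514/225 - 172 = 249814/225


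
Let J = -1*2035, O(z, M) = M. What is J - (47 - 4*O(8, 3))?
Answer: -2070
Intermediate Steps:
J = -2035
J - (47 - 4*O(8, 3)) = -2035 - (47 - 4*3) = -2035 - (47 - 12) = -2035 - 1*35 = -2035 - 35 = -2070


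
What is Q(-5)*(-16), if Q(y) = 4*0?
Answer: 0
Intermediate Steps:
Q(y) = 0
Q(-5)*(-16) = 0*(-16) = 0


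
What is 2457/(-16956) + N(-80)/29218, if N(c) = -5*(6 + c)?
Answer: -1213239/9174452 ≈ -0.13224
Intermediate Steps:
N(c) = -30 - 5*c
2457/(-16956) + N(-80)/29218 = 2457/(-16956) + (-30 - 5*(-80))/29218 = 2457*(-1/16956) + (-30 + 400)*(1/29218) = -91/628 + 370*(1/29218) = -91/628 + 185/14609 = -1213239/9174452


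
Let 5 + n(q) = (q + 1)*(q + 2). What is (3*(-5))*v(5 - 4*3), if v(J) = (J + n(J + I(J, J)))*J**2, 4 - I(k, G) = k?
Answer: -13230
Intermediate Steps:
I(k, G) = 4 - k
n(q) = -5 + (1 + q)*(2 + q) (n(q) = -5 + (q + 1)*(q + 2) = -5 + (1 + q)*(2 + q))
v(J) = J**2*(25 + J) (v(J) = (J + (-3 + (J + (4 - J))**2 + 3*(J + (4 - J))))*J**2 = (J + (-3 + 4**2 + 3*4))*J**2 = (J + (-3 + 16 + 12))*J**2 = (J + 25)*J**2 = (25 + J)*J**2 = J**2*(25 + J))
(3*(-5))*v(5 - 4*3) = (3*(-5))*((5 - 4*3)**2*(25 + (5 - 4*3))) = -15*(5 - 12)**2*(25 + (5 - 12)) = -15*(-7)**2*(25 - 7) = -735*18 = -15*882 = -13230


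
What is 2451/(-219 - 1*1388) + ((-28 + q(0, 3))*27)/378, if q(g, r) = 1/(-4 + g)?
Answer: -318847/89992 ≈ -3.5431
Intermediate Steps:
2451/(-219 - 1*1388) + ((-28 + q(0, 3))*27)/378 = 2451/(-219 - 1*1388) + ((-28 + 1/(-4 + 0))*27)/378 = 2451/(-219 - 1388) + ((-28 + 1/(-4))*27)*(1/378) = 2451/(-1607) + ((-28 - 1/4)*27)*(1/378) = 2451*(-1/1607) - 113/4*27*(1/378) = -2451/1607 - 3051/4*1/378 = -2451/1607 - 113/56 = -318847/89992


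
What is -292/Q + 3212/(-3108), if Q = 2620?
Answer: -582686/508935 ≈ -1.1449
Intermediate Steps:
-292/Q + 3212/(-3108) = -292/2620 + 3212/(-3108) = -292*1/2620 + 3212*(-1/3108) = -73/655 - 803/777 = -582686/508935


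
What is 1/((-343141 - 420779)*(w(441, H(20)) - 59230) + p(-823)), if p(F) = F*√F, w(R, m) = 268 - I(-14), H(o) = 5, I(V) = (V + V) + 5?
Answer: 45024680880/2027221888346395016167 + 823*I*√823/2027221888346395016167 ≈ 2.221e-11 + 1.1647e-17*I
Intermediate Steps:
I(V) = 5 + 2*V (I(V) = 2*V + 5 = 5 + 2*V)
w(R, m) = 291 (w(R, m) = 268 - (5 + 2*(-14)) = 268 - (5 - 28) = 268 - 1*(-23) = 268 + 23 = 291)
p(F) = F^(3/2)
1/((-343141 - 420779)*(w(441, H(20)) - 59230) + p(-823)) = 1/((-343141 - 420779)*(291 - 59230) + (-823)^(3/2)) = 1/(-763920*(-58939) - 823*I*√823) = 1/(45024680880 - 823*I*√823)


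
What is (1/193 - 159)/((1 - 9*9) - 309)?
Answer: 30686/75077 ≈ 0.40873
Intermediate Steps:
(1/193 - 159)/((1 - 9*9) - 309) = (1/193 - 159)/((1 - 81) - 309) = -30686/(193*(-80 - 309)) = -30686/193/(-389) = -30686/193*(-1/389) = 30686/75077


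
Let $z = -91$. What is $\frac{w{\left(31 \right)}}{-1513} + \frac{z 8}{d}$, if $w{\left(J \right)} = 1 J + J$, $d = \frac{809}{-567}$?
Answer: $\frac{624479930}{1224017} \approx 510.19$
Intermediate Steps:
$d = - \frac{809}{567}$ ($d = 809 \left(- \frac{1}{567}\right) = - \frac{809}{567} \approx -1.4268$)
$w{\left(J \right)} = 2 J$ ($w{\left(J \right)} = J + J = 2 J$)
$\frac{w{\left(31 \right)}}{-1513} + \frac{z 8}{d} = \frac{2 \cdot 31}{-1513} + \frac{\left(-91\right) 8}{- \frac{809}{567}} = 62 \left(- \frac{1}{1513}\right) - - \frac{412776}{809} = - \frac{62}{1513} + \frac{412776}{809} = \frac{624479930}{1224017}$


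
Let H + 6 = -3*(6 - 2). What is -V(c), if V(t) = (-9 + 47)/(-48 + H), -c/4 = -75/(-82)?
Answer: 19/33 ≈ 0.57576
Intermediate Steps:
H = -18 (H = -6 - 3*(6 - 2) = -6 - 3*4 = -6 - 12 = -18)
c = -150/41 (c = -(-300)/(-82) = -(-300)*(-1)/82 = -4*75/82 = -150/41 ≈ -3.6585)
V(t) = -19/33 (V(t) = (-9 + 47)/(-48 - 18) = 38/(-66) = 38*(-1/66) = -19/33)
-V(c) = -1*(-19/33) = 19/33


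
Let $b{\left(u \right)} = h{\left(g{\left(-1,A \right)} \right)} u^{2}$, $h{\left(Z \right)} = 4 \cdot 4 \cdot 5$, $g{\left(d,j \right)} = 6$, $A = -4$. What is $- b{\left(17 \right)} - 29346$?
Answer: $-52466$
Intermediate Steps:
$h{\left(Z \right)} = 80$ ($h{\left(Z \right)} = 16 \cdot 5 = 80$)
$b{\left(u \right)} = 80 u^{2}$
$- b{\left(17 \right)} - 29346 = - 80 \cdot 17^{2} - 29346 = - 80 \cdot 289 - 29346 = \left(-1\right) 23120 - 29346 = -23120 - 29346 = -52466$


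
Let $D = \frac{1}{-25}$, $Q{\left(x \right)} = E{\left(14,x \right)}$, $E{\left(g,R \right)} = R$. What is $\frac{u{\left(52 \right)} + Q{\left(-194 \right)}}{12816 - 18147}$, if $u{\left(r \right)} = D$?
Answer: $\frac{1617}{44425} \approx 0.036398$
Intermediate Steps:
$Q{\left(x \right)} = x$
$D = - \frac{1}{25} \approx -0.04$
$u{\left(r \right)} = - \frac{1}{25}$
$\frac{u{\left(52 \right)} + Q{\left(-194 \right)}}{12816 - 18147} = \frac{- \frac{1}{25} - 194}{12816 - 18147} = - \frac{4851}{25 \left(-5331\right)} = \left(- \frac{4851}{25}\right) \left(- \frac{1}{5331}\right) = \frac{1617}{44425}$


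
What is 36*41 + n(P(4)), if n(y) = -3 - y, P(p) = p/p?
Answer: 1472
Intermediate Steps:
P(p) = 1
36*41 + n(P(4)) = 36*41 + (-3 - 1*1) = 1476 + (-3 - 1) = 1476 - 4 = 1472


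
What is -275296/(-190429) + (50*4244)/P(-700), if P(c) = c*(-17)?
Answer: 436850562/22661051 ≈ 19.278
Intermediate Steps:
P(c) = -17*c
-275296/(-190429) + (50*4244)/P(-700) = -275296/(-190429) + (50*4244)/((-17*(-700))) = -275296*(-1/190429) + 212200/11900 = 275296/190429 + 212200*(1/11900) = 275296/190429 + 2122/119 = 436850562/22661051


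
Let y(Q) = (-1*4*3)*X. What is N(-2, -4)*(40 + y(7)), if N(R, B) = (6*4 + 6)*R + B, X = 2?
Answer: -1024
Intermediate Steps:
N(R, B) = B + 30*R (N(R, B) = (24 + 6)*R + B = 30*R + B = B + 30*R)
y(Q) = -24 (y(Q) = (-1*4*3)*2 = -4*3*2 = -12*2 = -24)
N(-2, -4)*(40 + y(7)) = (-4 + 30*(-2))*(40 - 24) = (-4 - 60)*16 = -64*16 = -1024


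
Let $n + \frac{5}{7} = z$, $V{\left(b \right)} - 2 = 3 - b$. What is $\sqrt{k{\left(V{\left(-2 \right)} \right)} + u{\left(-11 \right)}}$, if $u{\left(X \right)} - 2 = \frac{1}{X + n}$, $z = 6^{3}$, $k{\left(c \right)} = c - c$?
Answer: $\frac{\sqrt{4099810}}{1430} \approx 1.4159$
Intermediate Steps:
$V{\left(b \right)} = 5 - b$ ($V{\left(b \right)} = 2 - \left(-3 + b\right) = 5 - b$)
$k{\left(c \right)} = 0$
$z = 216$
$n = \frac{1507}{7}$ ($n = - \frac{5}{7} + 216 = \frac{1507}{7} \approx 215.29$)
$u{\left(X \right)} = 2 + \frac{1}{\frac{1507}{7} + X}$ ($u{\left(X \right)} = 2 + \frac{1}{X + \frac{1507}{7}} = 2 + \frac{1}{\frac{1507}{7} + X}$)
$\sqrt{k{\left(V{\left(-2 \right)} \right)} + u{\left(-11 \right)}} = \sqrt{0 + \frac{3021 + 14 \left(-11\right)}{1507 + 7 \left(-11\right)}} = \sqrt{0 + \frac{3021 - 154}{1507 - 77}} = \sqrt{0 + \frac{1}{1430} \cdot 2867} = \sqrt{0 + \frac{2867}{1430}} = \sqrt{\frac{2867}{1430}} = \frac{\sqrt{4099810}}{1430}$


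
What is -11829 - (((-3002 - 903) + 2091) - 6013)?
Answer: -4002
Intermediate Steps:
-11829 - (((-3002 - 903) + 2091) - 6013) = -11829 - ((-3905 + 2091) - 6013) = -11829 - (-1814 - 6013) = -11829 - 1*(-7827) = -11829 + 7827 = -4002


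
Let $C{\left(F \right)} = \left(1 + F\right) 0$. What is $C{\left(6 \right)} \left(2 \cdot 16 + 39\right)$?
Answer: $0$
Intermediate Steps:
$C{\left(F \right)} = 0$
$C{\left(6 \right)} \left(2 \cdot 16 + 39\right) = 0 \left(2 \cdot 16 + 39\right) = 0 \left(32 + 39\right) = 0 \cdot 71 = 0$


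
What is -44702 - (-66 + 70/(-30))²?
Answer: -444343/9 ≈ -49371.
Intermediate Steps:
-44702 - (-66 + 70/(-30))² = -44702 - (-66 + 70*(-1/30))² = -44702 - (-66 - 7/3)² = -44702 - (-205/3)² = -44702 - 1*42025/9 = -44702 - 42025/9 = -444343/9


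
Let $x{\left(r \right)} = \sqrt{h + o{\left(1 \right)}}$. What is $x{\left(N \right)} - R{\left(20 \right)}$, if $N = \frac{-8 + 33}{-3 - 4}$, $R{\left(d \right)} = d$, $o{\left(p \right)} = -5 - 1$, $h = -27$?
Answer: $-20 + i \sqrt{33} \approx -20.0 + 5.7446 i$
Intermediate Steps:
$o{\left(p \right)} = -6$ ($o{\left(p \right)} = -5 - 1 = -6$)
$N = - \frac{25}{7}$ ($N = \frac{25}{-7} = 25 \left(- \frac{1}{7}\right) = - \frac{25}{7} \approx -3.5714$)
$x{\left(r \right)} = i \sqrt{33}$ ($x{\left(r \right)} = \sqrt{-27 - 6} = \sqrt{-33} = i \sqrt{33}$)
$x{\left(N \right)} - R{\left(20 \right)} = i \sqrt{33} - 20 = -20 + i \sqrt{33}$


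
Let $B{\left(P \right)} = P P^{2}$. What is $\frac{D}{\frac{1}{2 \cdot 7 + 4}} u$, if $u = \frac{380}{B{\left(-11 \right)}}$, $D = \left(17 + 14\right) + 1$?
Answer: $- \frac{218880}{1331} \approx -164.45$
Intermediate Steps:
$B{\left(P \right)} = P^{3}$
$D = 32$ ($D = 31 + 1 = 32$)
$u = - \frac{380}{1331}$ ($u = \frac{380}{\left(-11\right)^{3}} = \frac{380}{-1331} = 380 \left(- \frac{1}{1331}\right) = - \frac{380}{1331} \approx -0.2855$)
$\frac{D}{\frac{1}{2 \cdot 7 + 4}} u = \frac{32}{\frac{1}{2 \cdot 7 + 4}} \left(- \frac{380}{1331}\right) = \frac{32}{\frac{1}{14 + 4}} \left(- \frac{380}{1331}\right) = \frac{32}{\frac{1}{18}} \left(- \frac{380}{1331}\right) = 32 \frac{1}{\frac{1}{18}} \left(- \frac{380}{1331}\right) = 32 \cdot 18 \left(- \frac{380}{1331}\right) = 576 \left(- \frac{380}{1331}\right) = - \frac{218880}{1331}$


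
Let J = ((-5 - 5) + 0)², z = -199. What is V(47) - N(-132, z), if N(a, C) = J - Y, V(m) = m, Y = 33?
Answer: -20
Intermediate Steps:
J = 100 (J = (-10 + 0)² = (-10)² = 100)
N(a, C) = 67 (N(a, C) = 100 - 1*33 = 100 - 33 = 67)
V(47) - N(-132, z) = 47 - 1*67 = 47 - 67 = -20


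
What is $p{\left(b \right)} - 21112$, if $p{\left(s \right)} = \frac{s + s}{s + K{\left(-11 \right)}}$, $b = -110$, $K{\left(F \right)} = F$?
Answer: $- \frac{232212}{11} \approx -21110.0$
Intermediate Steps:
$p{\left(s \right)} = \frac{2 s}{-11 + s}$ ($p{\left(s \right)} = \frac{s + s}{s - 11} = \frac{2 s}{-11 + s}$)
$p{\left(b \right)} - 21112 = 2 \left(-110\right) \frac{1}{-11 - 110} - 21112 = 2 \left(-110\right) \frac{1}{-121} - 21112 = 2 \left(-110\right) \left(- \frac{1}{121}\right) - 21112 = \frac{20}{11} - 21112 = - \frac{232212}{11}$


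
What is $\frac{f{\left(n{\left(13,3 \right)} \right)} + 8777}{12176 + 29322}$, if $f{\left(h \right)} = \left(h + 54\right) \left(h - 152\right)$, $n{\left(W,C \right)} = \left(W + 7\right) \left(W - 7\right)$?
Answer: $\frac{3209}{41498} \approx 0.077329$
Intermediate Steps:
$n{\left(W,C \right)} = \left(-7 + W\right) \left(7 + W\right)$ ($n{\left(W,C \right)} = \left(7 + W\right) \left(-7 + W\right) = \left(-7 + W\right) \left(7 + W\right)$)
$f{\left(h \right)} = \left(-152 + h\right) \left(54 + h\right)$ ($f{\left(h \right)} = \left(54 + h\right) \left(-152 + h\right) = \left(-152 + h\right) \left(54 + h\right)$)
$\frac{f{\left(n{\left(13,3 \right)} \right)} + 8777}{12176 + 29322} = \frac{\left(-8208 + \left(-49 + 13^{2}\right)^{2} - 98 \left(-49 + 13^{2}\right)\right) + 8777}{12176 + 29322} = \frac{\left(-8208 + \left(-49 + 169\right)^{2} - 98 \left(-49 + 169\right)\right) + 8777}{41498} = \left(\left(-8208 + 120^{2} - 11760\right) + 8777\right) \frac{1}{41498} = \left(\left(-8208 + 14400 - 11760\right) + 8777\right) \frac{1}{41498} = \left(-5568 + 8777\right) \frac{1}{41498} = 3209 \cdot \frac{1}{41498} = \frac{3209}{41498}$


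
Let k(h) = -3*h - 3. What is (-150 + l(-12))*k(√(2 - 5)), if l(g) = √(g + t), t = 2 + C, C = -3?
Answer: 3*(1 + I*√3)*(150 - I*√13) ≈ 468.73 + 768.61*I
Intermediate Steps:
t = -1 (t = 2 - 3 = -1)
k(h) = -3 - 3*h
l(g) = √(-1 + g) (l(g) = √(g - 1) = √(-1 + g))
(-150 + l(-12))*k(√(2 - 5)) = (-150 + √(-1 - 12))*(-3 - 3*√(2 - 5)) = (-150 + √(-13))*(-3 - 3*I*√3) = (-150 + I*√13)*(-3 - 3*I*√3)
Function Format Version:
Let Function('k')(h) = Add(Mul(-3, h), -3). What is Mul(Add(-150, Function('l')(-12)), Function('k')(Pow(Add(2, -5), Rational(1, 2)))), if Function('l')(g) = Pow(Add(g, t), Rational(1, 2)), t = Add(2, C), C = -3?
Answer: Mul(3, Add(1, Mul(I, Pow(3, Rational(1, 2)))), Add(150, Mul(-1, I, Pow(13, Rational(1, 2))))) ≈ Add(468.73, Mul(768.61, I))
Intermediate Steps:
t = -1 (t = Add(2, -3) = -1)
Function('k')(h) = Add(-3, Mul(-3, h))
Function('l')(g) = Pow(Add(-1, g), Rational(1, 2)) (Function('l')(g) = Pow(Add(g, -1), Rational(1, 2)) = Pow(Add(-1, g), Rational(1, 2)))
Mul(Add(-150, Function('l')(-12)), Function('k')(Pow(Add(2, -5), Rational(1, 2)))) = Mul(Add(-150, Pow(Add(-1, -12), Rational(1, 2))), Add(-3, Mul(-3, Pow(Add(2, -5), Rational(1, 2))))) = Mul(Add(-150, Pow(-13, Rational(1, 2))), Add(-3, Mul(-3, Pow(-3, Rational(1, 2))))) = Mul(Add(-150, Mul(I, Pow(13, Rational(1, 2)))), Add(-3, Mul(-3, Mul(I, Pow(3, Rational(1, 2)))))) = Mul(Add(-150, Mul(I, Pow(13, Rational(1, 2)))), Add(-3, Mul(-3, I, Pow(3, Rational(1, 2)))))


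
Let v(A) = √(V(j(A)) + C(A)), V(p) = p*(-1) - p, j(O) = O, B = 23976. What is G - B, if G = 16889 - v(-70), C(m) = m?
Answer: -7087 - √70 ≈ -7095.4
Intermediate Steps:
V(p) = -2*p (V(p) = -p - p = -2*p)
v(A) = √(-A) (v(A) = √(-2*A + A) = √(-A))
G = 16889 - √70 (G = 16889 - √(-1*(-70)) = 16889 - √70 ≈ 16881.)
G - B = (16889 - √70) - 1*23976 = (16889 - √70) - 23976 = -7087 - √70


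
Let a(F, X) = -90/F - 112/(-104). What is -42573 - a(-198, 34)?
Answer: -6088158/143 ≈ -42575.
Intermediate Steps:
a(F, X) = 14/13 - 90/F (a(F, X) = -90/F - 112*(-1/104) = -90/F + 14/13 = 14/13 - 90/F)
-42573 - a(-198, 34) = -42573 - (14/13 - 90/(-198)) = -42573 - (14/13 - 90*(-1/198)) = -42573 - (14/13 + 5/11) = -42573 - 1*219/143 = -42573 - 219/143 = -6088158/143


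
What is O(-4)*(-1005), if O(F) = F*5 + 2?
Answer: 18090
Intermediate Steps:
O(F) = 2 + 5*F (O(F) = 5*F + 2 = 2 + 5*F)
O(-4)*(-1005) = (2 + 5*(-4))*(-1005) = (2 - 20)*(-1005) = -18*(-1005) = 18090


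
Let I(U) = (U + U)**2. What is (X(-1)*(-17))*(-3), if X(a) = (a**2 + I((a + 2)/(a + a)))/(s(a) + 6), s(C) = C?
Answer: 102/5 ≈ 20.400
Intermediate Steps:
I(U) = 4*U**2 (I(U) = (2*U)**2 = 4*U**2)
X(a) = (a**2 + (2 + a)**2/a**2)/(6 + a) (X(a) = (a**2 + 4*((a + 2)/(a + a))**2)/(a + 6) = (a**2 + 4*((2 + a)/((2*a)))**2)/(6 + a) = (a**2 + 4*((2 + a)*(1/(2*a)))**2)/(6 + a) = (a**2 + 4*((2 + a)/(2*a))**2)/(6 + a) = (a**2 + 4*((2 + a)**2/(4*a**2)))/(6 + a) = (a**2 + (2 + a)**2/a**2)/(6 + a))
(X(-1)*(-17))*(-3) = ((((-1)**4 + (2 - 1)**2)/((-1)**2*(6 - 1)))*(-17))*(-3) = ((1*(1 + 1**2)/5)*(-17))*(-3) = ((1*(1/5)*(1 + 1))*(-17))*(-3) = ((1*(1/5)*2)*(-17))*(-3) = ((2/5)*(-17))*(-3) = -34/5*(-3) = 102/5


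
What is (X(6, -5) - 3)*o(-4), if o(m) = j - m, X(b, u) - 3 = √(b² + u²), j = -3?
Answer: √61 ≈ 7.8102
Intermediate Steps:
X(b, u) = 3 + √(b² + u²)
o(m) = -3 - m
(X(6, -5) - 3)*o(-4) = ((3 + √(6² + (-5)²)) - 3)*(-3 - 1*(-4)) = ((3 + √(36 + 25)) - 3)*(-3 + 4) = ((3 + √61) - 3)*1 = √61*1 = √61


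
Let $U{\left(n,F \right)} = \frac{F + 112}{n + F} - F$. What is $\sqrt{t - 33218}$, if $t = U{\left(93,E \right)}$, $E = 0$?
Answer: $\frac{i \sqrt{287292066}}{93} \approx 182.25 i$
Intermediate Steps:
$U{\left(n,F \right)} = - F + \frac{112 + F}{F + n}$ ($U{\left(n,F \right)} = \frac{112 + F}{F + n} - F = - F + \frac{112 + F}{F + n}$)
$t = \frac{112}{93}$ ($t = \frac{112 + 0 - 0^{2} - 0 \cdot 93}{0 + 93} = \frac{112 + 0 - 0 + 0}{93} = \frac{112 + 0 + 0 + 0}{93} = \frac{1}{93} \cdot 112 = \frac{112}{93} \approx 1.2043$)
$\sqrt{t - 33218} = \sqrt{\frac{112}{93} - 33218} = \sqrt{- \frac{3089162}{93}} = \frac{i \sqrt{287292066}}{93}$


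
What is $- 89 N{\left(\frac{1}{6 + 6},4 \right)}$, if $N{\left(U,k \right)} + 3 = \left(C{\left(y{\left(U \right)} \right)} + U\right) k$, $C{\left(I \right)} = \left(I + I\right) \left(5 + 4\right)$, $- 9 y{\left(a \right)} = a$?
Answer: $\frac{890}{3} \approx 296.67$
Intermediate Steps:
$y{\left(a \right)} = - \frac{a}{9}$
$C{\left(I \right)} = 18 I$ ($C{\left(I \right)} = 2 I 9 = 18 I$)
$N{\left(U,k \right)} = -3 - U k$ ($N{\left(U,k \right)} = -3 + \left(18 \left(- \frac{U}{9}\right) + U\right) k = -3 + \left(- 2 U + U\right) k = -3 + - U k = -3 - U k$)
$- 89 N{\left(\frac{1}{6 + 6},4 \right)} = - 89 \left(-3 - \frac{1}{6 + 6} \cdot 4\right) = - 89 \left(-3 - \frac{1}{12} \cdot 4\right) = - 89 \left(-3 - \frac{1}{3}\right) = \left(-89\right) \left(- \frac{10}{3}\right) = \frac{890}{3}$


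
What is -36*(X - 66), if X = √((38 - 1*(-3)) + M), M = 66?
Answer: 2376 - 36*√107 ≈ 2003.6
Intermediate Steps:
X = √107 (X = √((38 - 1*(-3)) + 66) = √((38 + 3) + 66) = √(41 + 66) = √107 ≈ 10.344)
-36*(X - 66) = -36*(√107 - 66) = -36*(-66 + √107) = 2376 - 36*√107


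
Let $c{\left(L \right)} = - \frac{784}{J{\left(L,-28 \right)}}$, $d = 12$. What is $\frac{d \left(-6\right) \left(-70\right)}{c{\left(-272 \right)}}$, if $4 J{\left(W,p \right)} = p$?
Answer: $45$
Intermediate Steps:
$J{\left(W,p \right)} = \frac{p}{4}$
$c{\left(L \right)} = 112$ ($c{\left(L \right)} = - \frac{784}{\frac{1}{4} \left(-28\right)} = - \frac{784}{-7} = \left(-784\right) \left(- \frac{1}{7}\right) = 112$)
$\frac{d \left(-6\right) \left(-70\right)}{c{\left(-272 \right)}} = \frac{12 \left(-6\right) \left(-70\right)}{112} = \left(-72\right) \left(-70\right) \frac{1}{112} = 5040 \cdot \frac{1}{112} = 45$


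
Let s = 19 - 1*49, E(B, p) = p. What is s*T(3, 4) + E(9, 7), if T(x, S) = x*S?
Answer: -353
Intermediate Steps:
s = -30 (s = 19 - 49 = -30)
T(x, S) = S*x
s*T(3, 4) + E(9, 7) = -120*3 + 7 = -30*12 + 7 = -360 + 7 = -353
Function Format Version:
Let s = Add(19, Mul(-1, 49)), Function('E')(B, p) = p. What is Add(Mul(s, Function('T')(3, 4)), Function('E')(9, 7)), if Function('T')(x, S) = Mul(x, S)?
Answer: -353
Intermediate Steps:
s = -30 (s = Add(19, -49) = -30)
Function('T')(x, S) = Mul(S, x)
Add(Mul(s, Function('T')(3, 4)), Function('E')(9, 7)) = Add(Mul(-30, Mul(4, 3)), 7) = Add(Mul(-30, 12), 7) = Add(-360, 7) = -353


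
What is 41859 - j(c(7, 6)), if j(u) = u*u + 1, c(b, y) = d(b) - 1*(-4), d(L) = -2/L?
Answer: 2050366/49 ≈ 41844.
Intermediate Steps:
c(b, y) = 4 - 2/b (c(b, y) = -2/b - 1*(-4) = -2/b + 4 = 4 - 2/b)
j(u) = 1 + u² (j(u) = u² + 1 = 1 + u²)
41859 - j(c(7, 6)) = 41859 - (1 + (4 - 2/7)²) = 41859 - (1 + (26/7)²) = 41859 - (1 + 676/49) = 41859 - 1*725/49 = 41859 - 725/49 = 2050366/49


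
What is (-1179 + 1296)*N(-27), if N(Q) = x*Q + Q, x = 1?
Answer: -6318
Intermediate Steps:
N(Q) = 2*Q (N(Q) = 1*Q + Q = Q + Q = 2*Q)
(-1179 + 1296)*N(-27) = (-1179 + 1296)*(2*(-27)) = 117*(-54) = -6318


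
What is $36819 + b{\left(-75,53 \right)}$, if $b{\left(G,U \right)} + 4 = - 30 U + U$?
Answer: $35278$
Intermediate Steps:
$b{\left(G,U \right)} = -4 - 29 U$ ($b{\left(G,U \right)} = -4 + \left(- 30 U + U\right) = -4 - 29 U$)
$36819 + b{\left(-75,53 \right)} = 36819 - 1541 = 35278$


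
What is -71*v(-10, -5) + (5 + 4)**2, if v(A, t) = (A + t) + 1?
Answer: 1075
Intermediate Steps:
v(A, t) = 1 + A + t
-71*v(-10, -5) + (5 + 4)**2 = -71*(1 - 10 - 5) + (5 + 4)**2 = -71*(-14) + 9**2 = 994 + 81 = 1075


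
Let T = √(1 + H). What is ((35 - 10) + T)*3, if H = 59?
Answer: 75 + 6*√15 ≈ 98.238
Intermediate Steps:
T = 2*√15 (T = √(1 + 59) = √60 = 2*√15 ≈ 7.7460)
((35 - 10) + T)*3 = ((35 - 10) + 2*√15)*3 = (25 + 2*√15)*3 = 75 + 6*√15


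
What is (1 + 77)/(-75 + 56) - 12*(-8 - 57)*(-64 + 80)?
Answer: 237042/19 ≈ 12476.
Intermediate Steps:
(1 + 77)/(-75 + 56) - 12*(-8 - 57)*(-64 + 80) = 78/(-19) - (-780)*16 = 78*(-1/19) - 12*(-1040) = -78/19 + 12480 = 237042/19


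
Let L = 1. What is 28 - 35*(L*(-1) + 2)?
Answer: -7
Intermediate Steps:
28 - 35*(L*(-1) + 2) = 28 - 35*(1*(-1) + 2) = 28 - 35*(-1 + 2) = 28 - 35*1 = 28 - 35 = -7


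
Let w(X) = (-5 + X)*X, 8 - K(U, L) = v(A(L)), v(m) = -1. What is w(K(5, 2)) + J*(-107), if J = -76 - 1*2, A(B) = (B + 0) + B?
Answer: 8382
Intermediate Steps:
A(B) = 2*B (A(B) = B + B = 2*B)
K(U, L) = 9 (K(U, L) = 8 - 1*(-1) = 8 + 1 = 9)
w(X) = X*(-5 + X)
J = -78 (J = -76 - 2 = -78)
w(K(5, 2)) + J*(-107) = 9*(-5 + 9) - 78*(-107) = 9*4 + 8346 = 36 + 8346 = 8382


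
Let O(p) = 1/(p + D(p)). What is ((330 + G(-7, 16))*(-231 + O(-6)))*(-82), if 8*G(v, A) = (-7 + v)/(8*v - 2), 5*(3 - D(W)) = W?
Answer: 1635547687/261 ≈ 6.2665e+6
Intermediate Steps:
D(W) = 3 - W/5
G(v, A) = (-7 + v)/(8*(-2 + 8*v)) (G(v, A) = ((-7 + v)/(8*v - 2))/8 = ((-7 + v)/(-2 + 8*v))/8 = (-7 + v)/(8*(-2 + 8*v)))
O(p) = 1/(3 + 4*p/5) (O(p) = 1/(p + (3 - p/5)) = 1/(3 + 4*p/5))
((330 + G(-7, 16))*(-231 + O(-6)))*(-82) = ((330 + (-7 - 7)/(16*(-1 + 4*(-7))))*(-231 + 5/(15 + 4*(-6))))*(-82) = ((330 + (1/16)*(-14)/(-1 - 28))*(-231 + 5/(15 - 24)))*(-82) = ((330 + (1/16)*(-14)/(-29))*(-231 + 5/(-9)))*(-82) = ((330 + (1/16)*(-1/29)*(-14))*(-231 + 5*(-⅑)))*(-82) = ((330 + 7/232)*(-231 - 5/9))*(-82) = ((76567/232)*(-2084/9))*(-82) = -39891407/522*(-82) = 1635547687/261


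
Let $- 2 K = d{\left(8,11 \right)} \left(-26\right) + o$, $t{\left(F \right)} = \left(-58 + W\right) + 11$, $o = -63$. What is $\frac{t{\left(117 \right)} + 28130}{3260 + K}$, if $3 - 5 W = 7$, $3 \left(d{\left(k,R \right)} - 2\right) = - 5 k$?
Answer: $\frac{842466}{94325} \approx 8.9315$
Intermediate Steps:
$d{\left(k,R \right)} = 2 - \frac{5 k}{3}$ ($d{\left(k,R \right)} = 2 + \frac{\left(-5\right) k}{3} = 2 - \frac{5 k}{3}$)
$W = - \frac{4}{5}$ ($W = \frac{3}{5} - \frac{7}{5} = - \frac{4}{5} \approx -0.8$)
$t{\left(F \right)} = - \frac{239}{5}$ ($t{\left(F \right)} = \left(-58 - \frac{4}{5}\right) + 11 = - \frac{294}{5} + 11 = - \frac{239}{5}$)
$K = - \frac{695}{6}$ ($K = - \frac{\left(2 - \frac{40}{3}\right) \left(-26\right) - 63}{2} = - \frac{\left(- \frac{34}{3}\right) \left(-26\right) - 63}{2} = - \frac{\frac{884}{3} - 63}{2} = \left(- \frac{1}{2}\right) \frac{695}{3} = - \frac{695}{6} \approx -115.83$)
$\frac{t{\left(117 \right)} + 28130}{3260 + K} = \frac{- \frac{239}{5} + 28130}{3260 - \frac{695}{6}} = \frac{140411}{5 \cdot \frac{18865}{6}} = \frac{140411}{5} \cdot \frac{6}{18865} = \frac{842466}{94325}$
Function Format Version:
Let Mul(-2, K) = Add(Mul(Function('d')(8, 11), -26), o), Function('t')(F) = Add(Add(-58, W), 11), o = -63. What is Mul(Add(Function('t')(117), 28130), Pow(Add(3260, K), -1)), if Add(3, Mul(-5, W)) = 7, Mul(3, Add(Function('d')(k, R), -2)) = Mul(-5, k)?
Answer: Rational(842466, 94325) ≈ 8.9315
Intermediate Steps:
Function('d')(k, R) = Add(2, Mul(Rational(-5, 3), k)) (Function('d')(k, R) = Add(2, Mul(Rational(1, 3), Mul(-5, k))) = Add(2, Mul(Rational(-5, 3), k)))
W = Rational(-4, 5) (W = Add(Rational(3, 5), Mul(Rational(-1, 5), 7)) = Add(Rational(3, 5), Rational(-7, 5)) = Rational(-4, 5) ≈ -0.80000)
Function('t')(F) = Rational(-239, 5) (Function('t')(F) = Add(Add(-58, Rational(-4, 5)), 11) = Add(Rational(-294, 5), 11) = Rational(-239, 5))
K = Rational(-695, 6) (K = Mul(Rational(-1, 2), Add(Mul(Add(2, Mul(Rational(-5, 3), 8)), -26), -63)) = Mul(Rational(-1, 2), Add(Mul(Add(2, Rational(-40, 3)), -26), -63)) = Mul(Rational(-1, 2), Add(Mul(Rational(-34, 3), -26), -63)) = Mul(Rational(-1, 2), Add(Rational(884, 3), -63)) = Mul(Rational(-1, 2), Rational(695, 3)) = Rational(-695, 6) ≈ -115.83)
Mul(Add(Function('t')(117), 28130), Pow(Add(3260, K), -1)) = Mul(Add(Rational(-239, 5), 28130), Pow(Add(3260, Rational(-695, 6)), -1)) = Mul(Rational(140411, 5), Pow(Rational(18865, 6), -1)) = Mul(Rational(140411, 5), Rational(6, 18865)) = Rational(842466, 94325)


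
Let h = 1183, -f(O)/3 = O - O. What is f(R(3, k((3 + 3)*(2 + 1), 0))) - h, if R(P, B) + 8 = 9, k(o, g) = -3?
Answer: -1183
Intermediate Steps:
R(P, B) = 1 (R(P, B) = -8 + 9 = 1)
f(O) = 0 (f(O) = -3*(O - O) = -3*0 = 0)
f(R(3, k((3 + 3)*(2 + 1), 0))) - h = 0 - 1*1183 = 0 - 1183 = -1183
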